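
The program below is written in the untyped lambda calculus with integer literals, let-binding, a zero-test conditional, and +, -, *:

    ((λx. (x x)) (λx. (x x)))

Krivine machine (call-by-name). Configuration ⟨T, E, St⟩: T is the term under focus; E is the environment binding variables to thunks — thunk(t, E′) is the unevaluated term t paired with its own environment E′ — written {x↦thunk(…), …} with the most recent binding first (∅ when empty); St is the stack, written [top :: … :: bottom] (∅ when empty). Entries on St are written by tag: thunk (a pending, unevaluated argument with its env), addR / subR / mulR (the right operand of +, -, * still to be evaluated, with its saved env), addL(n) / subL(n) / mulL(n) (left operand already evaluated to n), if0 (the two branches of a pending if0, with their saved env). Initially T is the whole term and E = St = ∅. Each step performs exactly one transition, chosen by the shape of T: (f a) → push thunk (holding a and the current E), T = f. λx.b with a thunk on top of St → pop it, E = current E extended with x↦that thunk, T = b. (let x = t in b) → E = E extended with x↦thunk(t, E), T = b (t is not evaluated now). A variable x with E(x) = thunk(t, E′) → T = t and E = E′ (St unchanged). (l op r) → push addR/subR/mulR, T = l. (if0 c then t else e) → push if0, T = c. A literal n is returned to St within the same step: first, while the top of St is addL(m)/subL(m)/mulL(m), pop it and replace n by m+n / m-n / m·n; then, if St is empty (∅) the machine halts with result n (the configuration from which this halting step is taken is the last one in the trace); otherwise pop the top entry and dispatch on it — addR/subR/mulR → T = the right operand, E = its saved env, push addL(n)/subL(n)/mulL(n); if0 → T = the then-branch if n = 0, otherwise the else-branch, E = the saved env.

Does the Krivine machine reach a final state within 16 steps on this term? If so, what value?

Answer: DIVERGES (no final state within 16 steps)

Machine steps:
[0] ⟨T=((λx. (x x)) (λx. (x x))); E=∅; St=∅⟩
[1] ⟨T=(λx. (x x)); E=∅; St=[thunk]⟩
[2] ⟨T=(x x); E={x↦thunk((λx. (x x)), ∅)}; St=∅⟩
[3] ⟨T=x; E={x↦thunk((λx. (x x)), ∅)}; St=[thunk]⟩
[4] ⟨T=(λx. (x x)); E=∅; St=[thunk]⟩
[5] ⟨T=(x x); E={x↦thunk(x, {x↦thunk((λx. (x x)), ∅)})}; St=∅⟩
[6] ⟨T=x; E={x↦thunk(x, {x↦thunk((λx. (x x)), ∅)})}; St=[thunk]⟩
[7] ⟨T=x; E={x↦thunk((λx. (x x)), ∅)}; St=[thunk]⟩
[8] ⟨T=(λx. (x x)); E=∅; St=[thunk]⟩
[9] ⟨T=(x x); E={x↦thunk(x, {x↦thunk(x, {x↦thunk((λx. (x x)), ∅)})})}; St=∅⟩
[10] ⟨T=x; E={x↦thunk(x, {x↦thunk(x, {x↦thunk((λx. (x x)), ∅)})})}; St=[thunk]⟩
[11] ⟨T=x; E={x↦thunk(x, {x↦thunk((λx. (x x)), ∅)})}; St=[thunk]⟩
[12] ⟨T=x; E={x↦thunk((λx. (x x)), ∅)}; St=[thunk]⟩
[13] ⟨T=(λx. (x x)); E=∅; St=[thunk]⟩
[14] ⟨T=(x x); E={x↦thunk(x, {x↦thunk(x, {x↦thunk(x, {x↦thunk((λx. (x x)), ∅)})})})}; St=∅⟩
[15] ⟨T=x; E={x↦thunk(x, {x↦thunk(x, {x↦thunk(x, {x↦thunk((λx. (x x)), ∅)})})})}; St=[thunk]⟩
[16] ⟨T=x; E={x↦thunk(x, {x↦thunk(x, {x↦thunk((λx. (x x)), ∅)})})}; St=[thunk]⟩
→ 16 transitions taken and the configuration is still not final: no result within 16 steps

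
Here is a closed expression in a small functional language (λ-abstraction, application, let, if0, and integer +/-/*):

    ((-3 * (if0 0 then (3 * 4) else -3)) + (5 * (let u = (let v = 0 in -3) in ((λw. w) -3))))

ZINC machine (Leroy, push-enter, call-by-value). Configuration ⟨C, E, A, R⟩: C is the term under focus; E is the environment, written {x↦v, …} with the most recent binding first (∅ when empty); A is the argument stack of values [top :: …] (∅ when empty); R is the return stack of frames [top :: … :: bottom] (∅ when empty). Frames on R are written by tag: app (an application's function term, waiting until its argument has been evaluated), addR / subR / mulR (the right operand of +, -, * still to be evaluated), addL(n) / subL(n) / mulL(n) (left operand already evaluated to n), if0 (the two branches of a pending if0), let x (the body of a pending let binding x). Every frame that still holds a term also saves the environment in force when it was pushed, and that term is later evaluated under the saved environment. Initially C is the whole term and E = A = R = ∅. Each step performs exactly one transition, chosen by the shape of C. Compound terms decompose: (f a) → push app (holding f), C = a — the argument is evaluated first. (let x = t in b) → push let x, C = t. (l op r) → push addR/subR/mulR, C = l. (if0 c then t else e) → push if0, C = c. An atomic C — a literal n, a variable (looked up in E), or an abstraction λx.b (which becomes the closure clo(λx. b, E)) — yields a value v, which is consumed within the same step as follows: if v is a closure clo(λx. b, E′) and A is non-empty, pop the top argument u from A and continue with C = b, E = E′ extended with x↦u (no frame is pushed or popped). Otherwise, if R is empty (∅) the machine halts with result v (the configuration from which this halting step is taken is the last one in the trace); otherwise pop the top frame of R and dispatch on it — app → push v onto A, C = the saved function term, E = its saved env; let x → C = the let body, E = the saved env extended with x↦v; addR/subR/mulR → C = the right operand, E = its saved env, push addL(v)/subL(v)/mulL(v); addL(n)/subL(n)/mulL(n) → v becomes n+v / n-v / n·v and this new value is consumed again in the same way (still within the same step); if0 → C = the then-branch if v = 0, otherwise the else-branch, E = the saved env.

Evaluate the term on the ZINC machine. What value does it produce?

[0] ⟨C=((-3 * (if0 0 then (3 * 4) else -3)) + (5 * (let u = (let v = 0 in -3) in ((λw. w) -3)))); E=∅; A=∅; R=∅⟩
[1] ⟨C=(-3 * (if0 0 then (3 * 4) else -3)); E=∅; A=∅; R=[addR]⟩
[2] ⟨C=-3; E=∅; A=∅; R=[mulR :: addR]⟩
[3] ⟨C=(if0 0 then (3 * 4) else -3); E=∅; A=∅; R=[mulL(-3) :: addR]⟩
[4] ⟨C=0; E=∅; A=∅; R=[if0 :: mulL(-3) :: addR]⟩
[5] ⟨C=(3 * 4); E=∅; A=∅; R=[mulL(-3) :: addR]⟩
[6] ⟨C=3; E=∅; A=∅; R=[mulR :: mulL(-3) :: addR]⟩
[7] ⟨C=4; E=∅; A=∅; R=[mulL(3) :: mulL(-3) :: addR]⟩
[8] ⟨C=(5 * (let u = (let v = 0 in -3) in ((λw. w) -3))); E=∅; A=∅; R=[addL(-36)]⟩
[9] ⟨C=5; E=∅; A=∅; R=[mulR :: addL(-36)]⟩
[10] ⟨C=(let u = (let v = 0 in -3) in ((λw. w) -3)); E=∅; A=∅; R=[mulL(5) :: addL(-36)]⟩
[11] ⟨C=(let v = 0 in -3); E=∅; A=∅; R=[let u :: mulL(5) :: addL(-36)]⟩
[12] ⟨C=0; E=∅; A=∅; R=[let v :: let u :: mulL(5) :: addL(-36)]⟩
[13] ⟨C=-3; E={v↦0}; A=∅; R=[let u :: mulL(5) :: addL(-36)]⟩
[14] ⟨C=((λw. w) -3); E={u↦-3}; A=∅; R=[mulL(5) :: addL(-36)]⟩
[15] ⟨C=-3; E={u↦-3}; A=∅; R=[app :: mulL(5) :: addL(-36)]⟩
[16] ⟨C=(λw. w); E={u↦-3}; A=[-3]; R=[mulL(5) :: addL(-36)]⟩
[17] ⟨C=w; E={w↦-3, u↦-3}; A=∅; R=[mulL(5) :: addL(-36)]⟩
→ final value -51

Answer: -51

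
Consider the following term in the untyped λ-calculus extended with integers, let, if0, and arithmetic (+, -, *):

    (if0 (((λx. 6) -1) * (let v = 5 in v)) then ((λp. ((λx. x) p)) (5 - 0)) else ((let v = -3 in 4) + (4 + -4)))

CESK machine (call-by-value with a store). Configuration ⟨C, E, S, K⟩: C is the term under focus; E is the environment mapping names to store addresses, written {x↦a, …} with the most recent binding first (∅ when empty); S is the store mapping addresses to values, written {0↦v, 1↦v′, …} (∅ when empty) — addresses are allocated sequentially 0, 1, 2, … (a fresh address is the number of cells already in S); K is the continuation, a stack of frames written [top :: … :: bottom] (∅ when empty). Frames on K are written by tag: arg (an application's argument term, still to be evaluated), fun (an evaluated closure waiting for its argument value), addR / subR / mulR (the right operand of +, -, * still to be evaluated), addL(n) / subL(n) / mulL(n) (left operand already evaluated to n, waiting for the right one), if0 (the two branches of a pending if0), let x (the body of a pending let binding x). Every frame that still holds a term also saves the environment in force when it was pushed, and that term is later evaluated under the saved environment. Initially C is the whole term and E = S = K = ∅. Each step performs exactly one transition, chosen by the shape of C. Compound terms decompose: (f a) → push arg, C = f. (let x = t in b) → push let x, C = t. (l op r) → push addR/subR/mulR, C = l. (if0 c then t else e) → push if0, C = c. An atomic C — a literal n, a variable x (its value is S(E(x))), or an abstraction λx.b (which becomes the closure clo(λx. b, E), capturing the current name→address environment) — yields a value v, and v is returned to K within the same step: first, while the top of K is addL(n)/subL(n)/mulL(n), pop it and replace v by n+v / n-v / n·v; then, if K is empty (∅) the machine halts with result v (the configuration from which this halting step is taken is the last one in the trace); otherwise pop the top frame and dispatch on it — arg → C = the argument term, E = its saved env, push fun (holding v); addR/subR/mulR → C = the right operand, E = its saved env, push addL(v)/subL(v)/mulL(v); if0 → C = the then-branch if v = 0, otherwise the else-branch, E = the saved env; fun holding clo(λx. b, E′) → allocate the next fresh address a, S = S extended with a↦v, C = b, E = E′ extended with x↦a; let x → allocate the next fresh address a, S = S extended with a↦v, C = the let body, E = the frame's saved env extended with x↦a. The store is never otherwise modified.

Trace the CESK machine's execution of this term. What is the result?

0. [C=(if0 (((λx. 6) -1) * (let v = 5 in v)) then ((λp. ((λx. x) p)) (5 - 0)) else ((let v = -3 in 4) + (4 + -4))) | E=∅ | S=∅ | K=∅]
1. [C=(((λx. 6) -1) * (let v = 5 in v)) | E=∅ | S=∅ | K=[if0]]
2. [C=((λx. 6) -1) | E=∅ | S=∅ | K=[mulR :: if0]]
3. [C=(λx. 6) | E=∅ | S=∅ | K=[arg :: mulR :: if0]]
4. [C=-1 | E=∅ | S=∅ | K=[fun :: mulR :: if0]]
5. [C=6 | E={x↦0} | S={0↦-1} | K=[mulR :: if0]]
6. [C=(let v = 5 in v) | E=∅ | S={0↦-1} | K=[mulL(6) :: if0]]
7. [C=5 | E=∅ | S={0↦-1} | K=[let v :: mulL(6) :: if0]]
8. [C=v | E={v↦1} | S={0↦-1, 1↦5} | K=[mulL(6) :: if0]]
9. [C=((let v = -3 in 4) + (4 + -4)) | E=∅ | S={0↦-1, 1↦5} | K=∅]
10. [C=(let v = -3 in 4) | E=∅ | S={0↦-1, 1↦5} | K=[addR]]
11. [C=-3 | E=∅ | S={0↦-1, 1↦5} | K=[let v :: addR]]
12. [C=4 | E={v↦2} | S={0↦-1, 1↦5, 2↦-3} | K=[addR]]
13. [C=(4 + -4) | E=∅ | S={0↦-1, 1↦5, 2↦-3} | K=[addL(4)]]
14. [C=4 | E=∅ | S={0↦-1, 1↦5, 2↦-3} | K=[addR :: addL(4)]]
15. [C=-4 | E=∅ | S={0↦-1, 1↦5, 2↦-3} | K=[addL(4) :: addL(4)]]
→ final value 4

Answer: 4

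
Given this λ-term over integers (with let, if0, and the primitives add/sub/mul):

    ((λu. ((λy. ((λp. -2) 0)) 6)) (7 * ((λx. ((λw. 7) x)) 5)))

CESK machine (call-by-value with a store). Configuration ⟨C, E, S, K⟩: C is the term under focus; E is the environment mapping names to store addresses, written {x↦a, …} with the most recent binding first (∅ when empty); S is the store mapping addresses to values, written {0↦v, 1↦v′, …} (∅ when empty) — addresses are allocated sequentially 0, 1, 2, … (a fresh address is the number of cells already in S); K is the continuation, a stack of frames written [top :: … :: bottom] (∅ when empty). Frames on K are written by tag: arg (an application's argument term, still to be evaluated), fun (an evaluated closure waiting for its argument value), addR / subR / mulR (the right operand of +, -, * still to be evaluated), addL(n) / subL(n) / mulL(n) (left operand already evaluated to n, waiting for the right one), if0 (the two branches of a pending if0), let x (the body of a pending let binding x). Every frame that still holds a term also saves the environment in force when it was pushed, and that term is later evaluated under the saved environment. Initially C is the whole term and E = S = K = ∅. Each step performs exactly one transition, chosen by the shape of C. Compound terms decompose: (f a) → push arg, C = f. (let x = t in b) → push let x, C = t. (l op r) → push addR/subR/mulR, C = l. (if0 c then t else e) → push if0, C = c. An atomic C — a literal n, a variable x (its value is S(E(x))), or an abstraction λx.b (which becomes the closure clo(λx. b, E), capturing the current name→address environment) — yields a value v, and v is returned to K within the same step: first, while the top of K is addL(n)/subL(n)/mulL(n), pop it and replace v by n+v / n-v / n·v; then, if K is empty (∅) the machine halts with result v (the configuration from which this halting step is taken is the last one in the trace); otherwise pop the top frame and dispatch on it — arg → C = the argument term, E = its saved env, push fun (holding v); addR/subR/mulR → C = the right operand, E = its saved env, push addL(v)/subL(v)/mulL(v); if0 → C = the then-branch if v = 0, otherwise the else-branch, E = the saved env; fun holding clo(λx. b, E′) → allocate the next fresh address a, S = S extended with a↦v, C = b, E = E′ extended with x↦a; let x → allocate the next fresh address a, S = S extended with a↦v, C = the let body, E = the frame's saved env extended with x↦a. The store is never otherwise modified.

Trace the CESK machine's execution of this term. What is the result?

t=0: ⟨C=((λu. ((λy. ((λp. -2) 0)) 6)) (7 * ((λx. ((λw. 7) x)) 5))); E=∅; S=∅; K=∅⟩
t=1: ⟨C=(λu. ((λy. ((λp. -2) 0)) 6)); E=∅; S=∅; K=[arg]⟩
t=2: ⟨C=(7 * ((λx. ((λw. 7) x)) 5)); E=∅; S=∅; K=[fun]⟩
t=3: ⟨C=7; E=∅; S=∅; K=[mulR :: fun]⟩
t=4: ⟨C=((λx. ((λw. 7) x)) 5); E=∅; S=∅; K=[mulL(7) :: fun]⟩
t=5: ⟨C=(λx. ((λw. 7) x)); E=∅; S=∅; K=[arg :: mulL(7) :: fun]⟩
t=6: ⟨C=5; E=∅; S=∅; K=[fun :: mulL(7) :: fun]⟩
t=7: ⟨C=((λw. 7) x); E={x↦0}; S={0↦5}; K=[mulL(7) :: fun]⟩
t=8: ⟨C=(λw. 7); E={x↦0}; S={0↦5}; K=[arg :: mulL(7) :: fun]⟩
t=9: ⟨C=x; E={x↦0}; S={0↦5}; K=[fun :: mulL(7) :: fun]⟩
t=10: ⟨C=7; E={w↦1, x↦0}; S={0↦5, 1↦5}; K=[mulL(7) :: fun]⟩
t=11: ⟨C=((λy. ((λp. -2) 0)) 6); E={u↦2}; S={0↦5, 1↦5, 2↦49}; K=∅⟩
t=12: ⟨C=(λy. ((λp. -2) 0)); E={u↦2}; S={0↦5, 1↦5, 2↦49}; K=[arg]⟩
t=13: ⟨C=6; E={u↦2}; S={0↦5, 1↦5, 2↦49}; K=[fun]⟩
t=14: ⟨C=((λp. -2) 0); E={y↦3, u↦2}; S={0↦5, 1↦5, 2↦49, 3↦6}; K=∅⟩
t=15: ⟨C=(λp. -2); E={y↦3, u↦2}; S={0↦5, 1↦5, 2↦49, 3↦6}; K=[arg]⟩
t=16: ⟨C=0; E={y↦3, u↦2}; S={0↦5, 1↦5, 2↦49, 3↦6}; K=[fun]⟩
t=17: ⟨C=-2; E={p↦4, y↦3, u↦2}; S={0↦5, 1↦5, 2↦49, 3↦6, 4↦0}; K=∅⟩
→ final value -2

Answer: -2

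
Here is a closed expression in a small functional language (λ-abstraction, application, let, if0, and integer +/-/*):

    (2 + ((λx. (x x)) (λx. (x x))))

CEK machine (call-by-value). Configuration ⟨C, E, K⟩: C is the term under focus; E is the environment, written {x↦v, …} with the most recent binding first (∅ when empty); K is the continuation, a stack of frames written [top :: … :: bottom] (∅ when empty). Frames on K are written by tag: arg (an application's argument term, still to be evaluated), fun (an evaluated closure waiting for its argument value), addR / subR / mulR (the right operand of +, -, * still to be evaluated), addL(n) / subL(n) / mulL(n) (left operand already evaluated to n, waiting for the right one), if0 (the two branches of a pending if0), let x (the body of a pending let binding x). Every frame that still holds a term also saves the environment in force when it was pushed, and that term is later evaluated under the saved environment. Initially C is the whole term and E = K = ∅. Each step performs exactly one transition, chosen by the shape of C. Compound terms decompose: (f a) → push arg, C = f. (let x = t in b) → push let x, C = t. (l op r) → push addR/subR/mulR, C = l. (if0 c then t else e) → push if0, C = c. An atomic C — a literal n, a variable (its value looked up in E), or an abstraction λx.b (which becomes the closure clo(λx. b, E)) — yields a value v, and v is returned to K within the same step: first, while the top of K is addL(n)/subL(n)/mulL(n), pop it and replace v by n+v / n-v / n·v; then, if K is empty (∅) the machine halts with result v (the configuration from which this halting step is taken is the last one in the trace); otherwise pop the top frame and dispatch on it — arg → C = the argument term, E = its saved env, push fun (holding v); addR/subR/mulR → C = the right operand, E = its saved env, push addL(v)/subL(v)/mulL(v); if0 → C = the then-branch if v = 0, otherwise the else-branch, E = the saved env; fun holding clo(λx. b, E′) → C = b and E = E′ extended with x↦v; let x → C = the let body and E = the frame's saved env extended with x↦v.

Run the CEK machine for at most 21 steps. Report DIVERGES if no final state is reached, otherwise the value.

Answer: DIVERGES (no final state within 21 steps)

Machine steps:
0. ⟨C=(2 + ((λx. (x x)) (λx. (x x)))); E=∅; K=∅⟩
1. ⟨C=2; E=∅; K=[addR]⟩
2. ⟨C=((λx. (x x)) (λx. (x x))); E=∅; K=[addL(2)]⟩
3. ⟨C=(λx. (x x)); E=∅; K=[arg :: addL(2)]⟩
4. ⟨C=(λx. (x x)); E=∅; K=[fun :: addL(2)]⟩
5. ⟨C=(x x); E={x↦clo(λx. (x x), ∅)}; K=[addL(2)]⟩
6. ⟨C=x; E={x↦clo(λx. (x x), ∅)}; K=[arg :: addL(2)]⟩
7. ⟨C=x; E={x↦clo(λx. (x x), ∅)}; K=[fun :: addL(2)]⟩
… configuration repeats with period 3 (steps 5–7 recur indefinitely) …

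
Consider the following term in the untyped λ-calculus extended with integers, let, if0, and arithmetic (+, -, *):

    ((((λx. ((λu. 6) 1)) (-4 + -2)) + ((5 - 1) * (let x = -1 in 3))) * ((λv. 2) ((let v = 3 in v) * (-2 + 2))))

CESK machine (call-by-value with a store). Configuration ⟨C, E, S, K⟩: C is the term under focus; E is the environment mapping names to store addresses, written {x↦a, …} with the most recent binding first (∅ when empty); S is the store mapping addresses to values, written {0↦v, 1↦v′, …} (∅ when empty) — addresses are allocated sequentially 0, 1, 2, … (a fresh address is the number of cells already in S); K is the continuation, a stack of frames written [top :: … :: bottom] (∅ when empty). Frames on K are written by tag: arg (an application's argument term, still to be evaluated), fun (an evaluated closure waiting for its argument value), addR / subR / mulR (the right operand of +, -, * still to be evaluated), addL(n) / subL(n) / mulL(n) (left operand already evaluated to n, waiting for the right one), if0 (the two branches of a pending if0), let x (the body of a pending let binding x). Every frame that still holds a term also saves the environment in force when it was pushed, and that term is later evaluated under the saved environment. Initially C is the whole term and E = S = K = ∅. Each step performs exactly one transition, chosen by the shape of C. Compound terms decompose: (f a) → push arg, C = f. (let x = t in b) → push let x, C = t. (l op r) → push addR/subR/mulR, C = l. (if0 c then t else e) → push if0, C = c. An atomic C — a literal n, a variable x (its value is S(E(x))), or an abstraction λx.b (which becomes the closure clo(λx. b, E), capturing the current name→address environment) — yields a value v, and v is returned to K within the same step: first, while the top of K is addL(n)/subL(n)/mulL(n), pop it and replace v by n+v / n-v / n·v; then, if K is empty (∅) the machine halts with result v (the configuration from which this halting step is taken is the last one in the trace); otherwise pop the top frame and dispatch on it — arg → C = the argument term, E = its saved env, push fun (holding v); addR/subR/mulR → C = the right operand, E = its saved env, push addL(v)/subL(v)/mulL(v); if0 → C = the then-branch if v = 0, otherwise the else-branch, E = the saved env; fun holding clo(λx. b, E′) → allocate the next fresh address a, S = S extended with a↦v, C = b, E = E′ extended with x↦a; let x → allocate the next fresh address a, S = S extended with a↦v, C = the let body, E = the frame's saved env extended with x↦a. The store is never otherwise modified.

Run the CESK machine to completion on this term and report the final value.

[0] ⟨C=((((λx. ((λu. 6) 1)) (-4 + -2)) + ((5 - 1) * (let x = -1 in 3))) * ((λv. 2) ((let v = 3 in v) * (-2 + 2)))); E=∅; S=∅; K=∅⟩
[1] ⟨C=(((λx. ((λu. 6) 1)) (-4 + -2)) + ((5 - 1) * (let x = -1 in 3))); E=∅; S=∅; K=[mulR]⟩
[2] ⟨C=((λx. ((λu. 6) 1)) (-4 + -2)); E=∅; S=∅; K=[addR :: mulR]⟩
[3] ⟨C=(λx. ((λu. 6) 1)); E=∅; S=∅; K=[arg :: addR :: mulR]⟩
[4] ⟨C=(-4 + -2); E=∅; S=∅; K=[fun :: addR :: mulR]⟩
[5] ⟨C=-4; E=∅; S=∅; K=[addR :: fun :: addR :: mulR]⟩
[6] ⟨C=-2; E=∅; S=∅; K=[addL(-4) :: fun :: addR :: mulR]⟩
[7] ⟨C=((λu. 6) 1); E={x↦0}; S={0↦-6}; K=[addR :: mulR]⟩
[8] ⟨C=(λu. 6); E={x↦0}; S={0↦-6}; K=[arg :: addR :: mulR]⟩
[9] ⟨C=1; E={x↦0}; S={0↦-6}; K=[fun :: addR :: mulR]⟩
[10] ⟨C=6; E={u↦1, x↦0}; S={0↦-6, 1↦1}; K=[addR :: mulR]⟩
[11] ⟨C=((5 - 1) * (let x = -1 in 3)); E=∅; S={0↦-6, 1↦1}; K=[addL(6) :: mulR]⟩
[12] ⟨C=(5 - 1); E=∅; S={0↦-6, 1↦1}; K=[mulR :: addL(6) :: mulR]⟩
[13] ⟨C=5; E=∅; S={0↦-6, 1↦1}; K=[subR :: mulR :: addL(6) :: mulR]⟩
[14] ⟨C=1; E=∅; S={0↦-6, 1↦1}; K=[subL(5) :: mulR :: addL(6) :: mulR]⟩
[15] ⟨C=(let x = -1 in 3); E=∅; S={0↦-6, 1↦1}; K=[mulL(4) :: addL(6) :: mulR]⟩
[16] ⟨C=-1; E=∅; S={0↦-6, 1↦1}; K=[let x :: mulL(4) :: addL(6) :: mulR]⟩
[17] ⟨C=3; E={x↦2}; S={0↦-6, 1↦1, 2↦-1}; K=[mulL(4) :: addL(6) :: mulR]⟩
[18] ⟨C=((λv. 2) ((let v = 3 in v) * (-2 + 2))); E=∅; S={0↦-6, 1↦1, 2↦-1}; K=[mulL(18)]⟩
[19] ⟨C=(λv. 2); E=∅; S={0↦-6, 1↦1, 2↦-1}; K=[arg :: mulL(18)]⟩
[20] ⟨C=((let v = 3 in v) * (-2 + 2)); E=∅; S={0↦-6, 1↦1, 2↦-1}; K=[fun :: mulL(18)]⟩
[21] ⟨C=(let v = 3 in v); E=∅; S={0↦-6, 1↦1, 2↦-1}; K=[mulR :: fun :: mulL(18)]⟩
[22] ⟨C=3; E=∅; S={0↦-6, 1↦1, 2↦-1}; K=[let v :: mulR :: fun :: mulL(18)]⟩
[23] ⟨C=v; E={v↦3}; S={0↦-6, 1↦1, 2↦-1, 3↦3}; K=[mulR :: fun :: mulL(18)]⟩
[24] ⟨C=(-2 + 2); E=∅; S={0↦-6, 1↦1, 2↦-1, 3↦3}; K=[mulL(3) :: fun :: mulL(18)]⟩
[25] ⟨C=-2; E=∅; S={0↦-6, 1↦1, 2↦-1, 3↦3}; K=[addR :: mulL(3) :: fun :: mulL(18)]⟩
[26] ⟨C=2; E=∅; S={0↦-6, 1↦1, 2↦-1, 3↦3}; K=[addL(-2) :: mulL(3) :: fun :: mulL(18)]⟩
[27] ⟨C=2; E={v↦4}; S={0↦-6, 1↦1, 2↦-1, 3↦3, 4↦0}; K=[mulL(18)]⟩
→ final value 36

Answer: 36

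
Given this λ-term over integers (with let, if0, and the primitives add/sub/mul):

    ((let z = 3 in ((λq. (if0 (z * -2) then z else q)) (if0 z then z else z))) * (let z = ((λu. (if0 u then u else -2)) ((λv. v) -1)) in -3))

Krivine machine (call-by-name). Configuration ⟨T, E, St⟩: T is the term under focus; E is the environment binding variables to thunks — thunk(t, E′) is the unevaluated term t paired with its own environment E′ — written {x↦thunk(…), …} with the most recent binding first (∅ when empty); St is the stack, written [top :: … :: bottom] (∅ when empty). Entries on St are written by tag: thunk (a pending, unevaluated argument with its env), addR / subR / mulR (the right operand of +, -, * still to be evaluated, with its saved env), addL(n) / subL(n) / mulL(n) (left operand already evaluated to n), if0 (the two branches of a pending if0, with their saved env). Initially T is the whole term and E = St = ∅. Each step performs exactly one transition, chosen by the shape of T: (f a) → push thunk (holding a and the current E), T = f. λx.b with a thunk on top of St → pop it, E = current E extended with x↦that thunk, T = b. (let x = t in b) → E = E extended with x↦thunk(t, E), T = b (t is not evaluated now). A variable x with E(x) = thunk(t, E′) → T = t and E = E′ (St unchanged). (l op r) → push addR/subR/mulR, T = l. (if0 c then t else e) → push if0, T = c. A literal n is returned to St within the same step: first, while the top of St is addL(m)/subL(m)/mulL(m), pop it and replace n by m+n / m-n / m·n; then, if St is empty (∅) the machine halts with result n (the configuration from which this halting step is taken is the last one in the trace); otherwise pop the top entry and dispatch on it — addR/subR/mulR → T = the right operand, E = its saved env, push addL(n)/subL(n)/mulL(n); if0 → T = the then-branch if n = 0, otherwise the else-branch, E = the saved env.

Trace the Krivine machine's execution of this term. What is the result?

Answer: -9

Derivation:
0. <T=((let z = 3 in ((λq. (if0 (z * -2) then z else q)) (if0 z then z else z))) * (let z = ((λu. (if0 u then u else -2)) ((λv. v) -1)) in -3)), E=∅, St=∅>
1. <T=(let z = 3 in ((λq. (if0 (z * -2) then z else q)) (if0 z then z else z))), E=∅, St=[mulR]>
2. <T=((λq. (if0 (z * -2) then z else q)) (if0 z then z else z)), E={z↦thunk(3, ∅)}, St=[mulR]>
3. <T=(λq. (if0 (z * -2) then z else q)), E={z↦thunk(3, ∅)}, St=[thunk :: mulR]>
4. <T=(if0 (z * -2) then z else q), E={q↦thunk((if0 z then z else z), {z↦thunk(3, ∅)}), z↦thunk(3, ∅)}, St=[mulR]>
5. <T=(z * -2), E={q↦thunk((if0 z then z else z), {z↦thunk(3, ∅)}), z↦thunk(3, ∅)}, St=[if0 :: mulR]>
6. <T=z, E={q↦thunk((if0 z then z else z), {z↦thunk(3, ∅)}), z↦thunk(3, ∅)}, St=[mulR :: if0 :: mulR]>
7. <T=3, E=∅, St=[mulR :: if0 :: mulR]>
8. <T=-2, E={q↦thunk((if0 z then z else z), {z↦thunk(3, ∅)}), z↦thunk(3, ∅)}, St=[mulL(3) :: if0 :: mulR]>
9. <T=q, E={q↦thunk((if0 z then z else z), {z↦thunk(3, ∅)}), z↦thunk(3, ∅)}, St=[mulR]>
10. <T=(if0 z then z else z), E={z↦thunk(3, ∅)}, St=[mulR]>
11. <T=z, E={z↦thunk(3, ∅)}, St=[if0 :: mulR]>
12. <T=3, E=∅, St=[if0 :: mulR]>
13. <T=z, E={z↦thunk(3, ∅)}, St=[mulR]>
14. <T=3, E=∅, St=[mulR]>
15. <T=(let z = ((λu. (if0 u then u else -2)) ((λv. v) -1)) in -3), E=∅, St=[mulL(3)]>
16. <T=-3, E={z↦thunk(((λu. (if0 u then u else -2)) ((λv. v) -1)), ∅)}, St=[mulL(3)]>
→ final value -9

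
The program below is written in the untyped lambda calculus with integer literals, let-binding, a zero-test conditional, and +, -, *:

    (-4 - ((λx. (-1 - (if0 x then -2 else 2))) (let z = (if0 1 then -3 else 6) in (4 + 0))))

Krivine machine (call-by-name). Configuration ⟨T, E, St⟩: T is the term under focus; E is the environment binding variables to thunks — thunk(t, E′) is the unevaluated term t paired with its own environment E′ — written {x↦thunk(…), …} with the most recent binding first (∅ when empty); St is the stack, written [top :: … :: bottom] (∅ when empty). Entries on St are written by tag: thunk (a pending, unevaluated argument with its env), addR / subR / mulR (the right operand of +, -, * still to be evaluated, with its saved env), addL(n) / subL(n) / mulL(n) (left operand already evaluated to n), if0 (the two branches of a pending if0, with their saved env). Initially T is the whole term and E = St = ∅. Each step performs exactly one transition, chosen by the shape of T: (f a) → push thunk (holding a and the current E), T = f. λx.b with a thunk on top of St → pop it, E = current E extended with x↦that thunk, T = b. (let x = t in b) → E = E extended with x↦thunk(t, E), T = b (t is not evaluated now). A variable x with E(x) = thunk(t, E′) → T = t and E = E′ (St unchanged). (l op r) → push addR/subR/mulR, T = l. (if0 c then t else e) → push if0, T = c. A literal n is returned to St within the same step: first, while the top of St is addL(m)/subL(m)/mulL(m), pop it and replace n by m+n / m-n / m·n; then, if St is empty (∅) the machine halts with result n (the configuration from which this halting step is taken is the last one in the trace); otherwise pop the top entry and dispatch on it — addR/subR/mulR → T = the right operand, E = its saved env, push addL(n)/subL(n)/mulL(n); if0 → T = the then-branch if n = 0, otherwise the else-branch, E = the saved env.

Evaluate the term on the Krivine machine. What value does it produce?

Answer: -1

Execution trace:
0. <T=(-4 - ((λx. (-1 - (if0 x then -2 else 2))) (let z = (if0 1 then -3 else 6) in (4 + 0)))), E=∅, St=∅>
1. <T=-4, E=∅, St=[subR]>
2. <T=((λx. (-1 - (if0 x then -2 else 2))) (let z = (if0 1 then -3 else 6) in (4 + 0))), E=∅, St=[subL(-4)]>
3. <T=(λx. (-1 - (if0 x then -2 else 2))), E=∅, St=[thunk :: subL(-4)]>
4. <T=(-1 - (if0 x then -2 else 2)), E={x↦thunk((let z = (if0 1 then -3 else 6) in (4 + 0)), ∅)}, St=[subL(-4)]>
5. <T=-1, E={x↦thunk((let z = (if0 1 then -3 else 6) in (4 + 0)), ∅)}, St=[subR :: subL(-4)]>
6. <T=(if0 x then -2 else 2), E={x↦thunk((let z = (if0 1 then -3 else 6) in (4 + 0)), ∅)}, St=[subL(-1) :: subL(-4)]>
7. <T=x, E={x↦thunk((let z = (if0 1 then -3 else 6) in (4 + 0)), ∅)}, St=[if0 :: subL(-1) :: subL(-4)]>
8. <T=(let z = (if0 1 then -3 else 6) in (4 + 0)), E=∅, St=[if0 :: subL(-1) :: subL(-4)]>
9. <T=(4 + 0), E={z↦thunk((if0 1 then -3 else 6), ∅)}, St=[if0 :: subL(-1) :: subL(-4)]>
10. <T=4, E={z↦thunk((if0 1 then -3 else 6), ∅)}, St=[addR :: if0 :: subL(-1) :: subL(-4)]>
11. <T=0, E={z↦thunk((if0 1 then -3 else 6), ∅)}, St=[addL(4) :: if0 :: subL(-1) :: subL(-4)]>
12. <T=2, E={x↦thunk((let z = (if0 1 then -3 else 6) in (4 + 0)), ∅)}, St=[subL(-1) :: subL(-4)]>
→ final value -1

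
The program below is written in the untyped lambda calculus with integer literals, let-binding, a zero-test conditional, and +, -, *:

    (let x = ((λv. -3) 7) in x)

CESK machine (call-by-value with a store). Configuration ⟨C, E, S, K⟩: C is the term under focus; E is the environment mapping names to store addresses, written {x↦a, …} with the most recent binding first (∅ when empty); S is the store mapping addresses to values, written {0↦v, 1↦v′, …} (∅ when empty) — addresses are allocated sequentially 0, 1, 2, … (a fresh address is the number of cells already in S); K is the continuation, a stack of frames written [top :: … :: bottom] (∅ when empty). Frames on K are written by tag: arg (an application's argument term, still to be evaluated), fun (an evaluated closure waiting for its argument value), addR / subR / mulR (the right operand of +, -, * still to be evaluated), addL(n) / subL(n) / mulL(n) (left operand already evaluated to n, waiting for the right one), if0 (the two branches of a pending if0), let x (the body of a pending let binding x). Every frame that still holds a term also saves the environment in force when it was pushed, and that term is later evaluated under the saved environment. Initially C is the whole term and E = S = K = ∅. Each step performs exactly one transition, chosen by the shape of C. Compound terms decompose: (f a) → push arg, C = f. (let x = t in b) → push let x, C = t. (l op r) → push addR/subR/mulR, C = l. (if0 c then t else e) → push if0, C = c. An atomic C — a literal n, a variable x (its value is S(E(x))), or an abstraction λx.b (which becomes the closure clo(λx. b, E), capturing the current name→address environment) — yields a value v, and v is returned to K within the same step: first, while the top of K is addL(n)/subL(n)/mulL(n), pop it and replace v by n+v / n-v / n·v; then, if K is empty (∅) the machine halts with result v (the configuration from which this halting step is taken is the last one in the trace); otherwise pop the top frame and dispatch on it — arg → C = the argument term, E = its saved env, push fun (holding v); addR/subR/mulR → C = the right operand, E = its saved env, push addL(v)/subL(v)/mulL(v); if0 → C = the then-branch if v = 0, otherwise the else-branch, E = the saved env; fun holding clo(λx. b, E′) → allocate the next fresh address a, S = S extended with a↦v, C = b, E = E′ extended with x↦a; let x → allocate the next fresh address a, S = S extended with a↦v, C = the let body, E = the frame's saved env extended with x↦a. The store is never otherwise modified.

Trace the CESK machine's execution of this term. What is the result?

Answer: -3

Machine steps:
t=0: <C=(let x = ((λv. -3) 7) in x), E=∅, S=∅, K=∅>
t=1: <C=((λv. -3) 7), E=∅, S=∅, K=[let x]>
t=2: <C=(λv. -3), E=∅, S=∅, K=[arg :: let x]>
t=3: <C=7, E=∅, S=∅, K=[fun :: let x]>
t=4: <C=-3, E={v↦0}, S={0↦7}, K=[let x]>
t=5: <C=x, E={x↦1}, S={0↦7, 1↦-3}, K=∅>
→ final value -3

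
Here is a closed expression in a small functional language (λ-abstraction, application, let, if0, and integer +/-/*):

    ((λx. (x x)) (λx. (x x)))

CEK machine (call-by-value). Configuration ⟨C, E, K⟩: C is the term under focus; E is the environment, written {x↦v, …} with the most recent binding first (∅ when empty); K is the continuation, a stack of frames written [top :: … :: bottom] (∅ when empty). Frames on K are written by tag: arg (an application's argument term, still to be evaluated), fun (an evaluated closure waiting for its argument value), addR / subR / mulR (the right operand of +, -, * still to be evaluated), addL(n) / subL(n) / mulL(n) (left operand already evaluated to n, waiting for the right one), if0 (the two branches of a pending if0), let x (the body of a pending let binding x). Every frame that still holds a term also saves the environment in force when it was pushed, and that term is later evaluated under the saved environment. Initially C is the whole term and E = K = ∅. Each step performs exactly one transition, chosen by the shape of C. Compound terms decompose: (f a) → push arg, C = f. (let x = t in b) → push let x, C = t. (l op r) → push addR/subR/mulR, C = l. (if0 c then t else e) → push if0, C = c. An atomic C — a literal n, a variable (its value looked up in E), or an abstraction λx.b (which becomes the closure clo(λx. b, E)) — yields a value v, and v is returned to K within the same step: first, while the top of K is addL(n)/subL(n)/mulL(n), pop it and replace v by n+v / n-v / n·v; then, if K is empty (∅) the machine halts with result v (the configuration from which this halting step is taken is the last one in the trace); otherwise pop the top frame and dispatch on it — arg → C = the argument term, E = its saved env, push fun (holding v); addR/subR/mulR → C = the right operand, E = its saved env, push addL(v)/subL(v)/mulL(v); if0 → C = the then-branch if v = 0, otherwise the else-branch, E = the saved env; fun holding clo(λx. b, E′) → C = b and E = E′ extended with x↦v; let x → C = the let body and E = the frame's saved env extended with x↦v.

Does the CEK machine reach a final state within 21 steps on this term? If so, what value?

0. ⟨C=((λx. (x x)) (λx. (x x))); E=∅; K=∅⟩
1. ⟨C=(λx. (x x)); E=∅; K=[arg]⟩
2. ⟨C=(λx. (x x)); E=∅; K=[fun]⟩
3. ⟨C=(x x); E={x↦clo(λx. (x x), ∅)}; K=∅⟩
4. ⟨C=x; E={x↦clo(λx. (x x), ∅)}; K=[arg]⟩
5. ⟨C=x; E={x↦clo(λx. (x x), ∅)}; K=[fun]⟩
… configuration repeats with period 3 (steps 3–5 recur indefinitely) …

Answer: DIVERGES (no final state within 21 steps)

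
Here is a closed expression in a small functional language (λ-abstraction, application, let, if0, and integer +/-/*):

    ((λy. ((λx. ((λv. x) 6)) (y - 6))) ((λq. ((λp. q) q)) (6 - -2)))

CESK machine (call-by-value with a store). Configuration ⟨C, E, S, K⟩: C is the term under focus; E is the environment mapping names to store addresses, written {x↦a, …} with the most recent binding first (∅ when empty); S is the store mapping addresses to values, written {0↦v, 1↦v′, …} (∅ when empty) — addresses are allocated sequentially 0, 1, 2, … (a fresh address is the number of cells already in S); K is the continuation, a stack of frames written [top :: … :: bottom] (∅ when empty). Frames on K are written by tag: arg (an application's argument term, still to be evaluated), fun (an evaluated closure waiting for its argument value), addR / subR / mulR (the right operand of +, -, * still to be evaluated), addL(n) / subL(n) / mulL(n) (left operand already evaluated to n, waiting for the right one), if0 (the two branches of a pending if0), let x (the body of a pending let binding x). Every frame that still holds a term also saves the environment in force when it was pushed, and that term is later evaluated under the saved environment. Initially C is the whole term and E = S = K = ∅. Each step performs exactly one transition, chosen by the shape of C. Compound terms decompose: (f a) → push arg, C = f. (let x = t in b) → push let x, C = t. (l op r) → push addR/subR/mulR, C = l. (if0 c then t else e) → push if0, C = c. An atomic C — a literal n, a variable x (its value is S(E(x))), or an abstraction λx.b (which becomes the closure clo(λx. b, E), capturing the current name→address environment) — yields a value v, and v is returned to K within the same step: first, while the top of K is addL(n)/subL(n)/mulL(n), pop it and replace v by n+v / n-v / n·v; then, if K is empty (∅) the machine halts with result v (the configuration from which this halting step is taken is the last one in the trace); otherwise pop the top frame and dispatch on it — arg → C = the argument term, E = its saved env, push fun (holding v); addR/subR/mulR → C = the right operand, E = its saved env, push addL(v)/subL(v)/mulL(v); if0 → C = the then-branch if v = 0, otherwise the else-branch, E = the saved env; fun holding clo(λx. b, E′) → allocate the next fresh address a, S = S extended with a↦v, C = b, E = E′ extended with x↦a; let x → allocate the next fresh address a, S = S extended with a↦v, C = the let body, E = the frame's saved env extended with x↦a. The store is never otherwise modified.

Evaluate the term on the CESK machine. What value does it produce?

[0] ⟨C=((λy. ((λx. ((λv. x) 6)) (y - 6))) ((λq. ((λp. q) q)) (6 - -2))); E=∅; S=∅; K=∅⟩
[1] ⟨C=(λy. ((λx. ((λv. x) 6)) (y - 6))); E=∅; S=∅; K=[arg]⟩
[2] ⟨C=((λq. ((λp. q) q)) (6 - -2)); E=∅; S=∅; K=[fun]⟩
[3] ⟨C=(λq. ((λp. q) q)); E=∅; S=∅; K=[arg :: fun]⟩
[4] ⟨C=(6 - -2); E=∅; S=∅; K=[fun :: fun]⟩
[5] ⟨C=6; E=∅; S=∅; K=[subR :: fun :: fun]⟩
[6] ⟨C=-2; E=∅; S=∅; K=[subL(6) :: fun :: fun]⟩
[7] ⟨C=((λp. q) q); E={q↦0}; S={0↦8}; K=[fun]⟩
[8] ⟨C=(λp. q); E={q↦0}; S={0↦8}; K=[arg :: fun]⟩
[9] ⟨C=q; E={q↦0}; S={0↦8}; K=[fun :: fun]⟩
[10] ⟨C=q; E={p↦1, q↦0}; S={0↦8, 1↦8}; K=[fun]⟩
[11] ⟨C=((λx. ((λv. x) 6)) (y - 6)); E={y↦2}; S={0↦8, 1↦8, 2↦8}; K=∅⟩
[12] ⟨C=(λx. ((λv. x) 6)); E={y↦2}; S={0↦8, 1↦8, 2↦8}; K=[arg]⟩
[13] ⟨C=(y - 6); E={y↦2}; S={0↦8, 1↦8, 2↦8}; K=[fun]⟩
[14] ⟨C=y; E={y↦2}; S={0↦8, 1↦8, 2↦8}; K=[subR :: fun]⟩
[15] ⟨C=6; E={y↦2}; S={0↦8, 1↦8, 2↦8}; K=[subL(8) :: fun]⟩
[16] ⟨C=((λv. x) 6); E={x↦3, y↦2}; S={0↦8, 1↦8, 2↦8, 3↦2}; K=∅⟩
[17] ⟨C=(λv. x); E={x↦3, y↦2}; S={0↦8, 1↦8, 2↦8, 3↦2}; K=[arg]⟩
[18] ⟨C=6; E={x↦3, y↦2}; S={0↦8, 1↦8, 2↦8, 3↦2}; K=[fun]⟩
[19] ⟨C=x; E={v↦4, x↦3, y↦2}; S={0↦8, 1↦8, 2↦8, 3↦2, 4↦6}; K=∅⟩
→ final value 2

Answer: 2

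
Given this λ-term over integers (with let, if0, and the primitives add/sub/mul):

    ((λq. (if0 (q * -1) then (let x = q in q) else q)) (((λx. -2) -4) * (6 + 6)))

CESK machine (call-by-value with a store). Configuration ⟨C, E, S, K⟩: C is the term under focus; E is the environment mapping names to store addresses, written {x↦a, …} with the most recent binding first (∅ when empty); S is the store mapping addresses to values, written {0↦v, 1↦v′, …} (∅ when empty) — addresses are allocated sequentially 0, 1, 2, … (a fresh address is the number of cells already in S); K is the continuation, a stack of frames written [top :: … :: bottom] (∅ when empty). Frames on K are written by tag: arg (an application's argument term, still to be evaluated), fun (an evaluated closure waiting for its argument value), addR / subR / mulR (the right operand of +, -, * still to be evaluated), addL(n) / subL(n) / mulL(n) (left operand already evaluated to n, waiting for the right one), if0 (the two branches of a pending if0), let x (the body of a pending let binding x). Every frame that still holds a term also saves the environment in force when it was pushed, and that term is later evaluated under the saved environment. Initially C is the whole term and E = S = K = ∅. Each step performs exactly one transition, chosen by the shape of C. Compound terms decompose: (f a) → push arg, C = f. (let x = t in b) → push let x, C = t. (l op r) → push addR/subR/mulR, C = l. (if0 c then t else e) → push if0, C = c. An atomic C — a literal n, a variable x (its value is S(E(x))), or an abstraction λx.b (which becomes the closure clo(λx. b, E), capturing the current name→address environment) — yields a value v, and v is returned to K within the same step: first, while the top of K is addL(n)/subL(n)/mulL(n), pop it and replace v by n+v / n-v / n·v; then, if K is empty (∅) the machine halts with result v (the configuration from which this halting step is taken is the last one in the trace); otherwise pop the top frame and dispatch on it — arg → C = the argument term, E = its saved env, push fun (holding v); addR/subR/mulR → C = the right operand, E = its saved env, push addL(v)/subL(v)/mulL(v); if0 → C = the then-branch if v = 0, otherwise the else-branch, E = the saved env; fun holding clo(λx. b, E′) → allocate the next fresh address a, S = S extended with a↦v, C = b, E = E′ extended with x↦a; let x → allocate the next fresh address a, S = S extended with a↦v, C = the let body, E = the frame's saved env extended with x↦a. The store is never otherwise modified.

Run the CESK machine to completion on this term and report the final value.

0. <C=((λq. (if0 (q * -1) then (let x = q in q) else q)) (((λx. -2) -4) * (6 + 6))), E=∅, S=∅, K=∅>
1. <C=(λq. (if0 (q * -1) then (let x = q in q) else q)), E=∅, S=∅, K=[arg]>
2. <C=(((λx. -2) -4) * (6 + 6)), E=∅, S=∅, K=[fun]>
3. <C=((λx. -2) -4), E=∅, S=∅, K=[mulR :: fun]>
4. <C=(λx. -2), E=∅, S=∅, K=[arg :: mulR :: fun]>
5. <C=-4, E=∅, S=∅, K=[fun :: mulR :: fun]>
6. <C=-2, E={x↦0}, S={0↦-4}, K=[mulR :: fun]>
7. <C=(6 + 6), E=∅, S={0↦-4}, K=[mulL(-2) :: fun]>
8. <C=6, E=∅, S={0↦-4}, K=[addR :: mulL(-2) :: fun]>
9. <C=6, E=∅, S={0↦-4}, K=[addL(6) :: mulL(-2) :: fun]>
10. <C=(if0 (q * -1) then (let x = q in q) else q), E={q↦1}, S={0↦-4, 1↦-24}, K=∅>
11. <C=(q * -1), E={q↦1}, S={0↦-4, 1↦-24}, K=[if0]>
12. <C=q, E={q↦1}, S={0↦-4, 1↦-24}, K=[mulR :: if0]>
13. <C=-1, E={q↦1}, S={0↦-4, 1↦-24}, K=[mulL(-24) :: if0]>
14. <C=q, E={q↦1}, S={0↦-4, 1↦-24}, K=∅>
→ final value -24

Answer: -24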